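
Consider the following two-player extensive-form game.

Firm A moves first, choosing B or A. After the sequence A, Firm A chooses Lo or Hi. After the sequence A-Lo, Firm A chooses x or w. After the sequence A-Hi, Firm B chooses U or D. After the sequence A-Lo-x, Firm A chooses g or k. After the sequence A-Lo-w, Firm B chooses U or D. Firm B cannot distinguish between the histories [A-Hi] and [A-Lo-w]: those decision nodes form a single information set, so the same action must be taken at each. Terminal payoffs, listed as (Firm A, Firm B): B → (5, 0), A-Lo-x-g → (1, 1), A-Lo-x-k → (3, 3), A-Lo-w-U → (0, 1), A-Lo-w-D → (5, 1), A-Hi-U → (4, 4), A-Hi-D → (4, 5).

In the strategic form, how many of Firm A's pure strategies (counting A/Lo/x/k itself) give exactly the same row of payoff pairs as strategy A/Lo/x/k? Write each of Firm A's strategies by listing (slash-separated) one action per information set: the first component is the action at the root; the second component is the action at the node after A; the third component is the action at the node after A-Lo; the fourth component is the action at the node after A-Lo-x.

Row for A/Lo/x/k (columns U, D): (3,3) (3,3).
Every one of Firm A's information sets is on the play path for some reply by Firm B when Firm A follows A/Lo/x/k.
Changing the action at any of them therefore changes at least one column, so only A/Lo/x/k itself gives this row.

1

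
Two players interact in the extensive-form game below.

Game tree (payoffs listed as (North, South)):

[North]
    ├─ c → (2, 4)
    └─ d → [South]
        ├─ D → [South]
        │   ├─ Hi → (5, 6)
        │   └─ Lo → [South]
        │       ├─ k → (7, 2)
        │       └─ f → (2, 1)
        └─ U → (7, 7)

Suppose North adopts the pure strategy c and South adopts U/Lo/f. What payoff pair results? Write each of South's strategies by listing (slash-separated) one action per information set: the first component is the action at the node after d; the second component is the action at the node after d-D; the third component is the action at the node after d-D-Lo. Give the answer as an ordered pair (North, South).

(2, 4)

Trace the play path from the root:
  North plays c
→ terminal payoff (2, 4).
(South's choice at the node after d is never reached on this path, so it doesn't affect the outcome.)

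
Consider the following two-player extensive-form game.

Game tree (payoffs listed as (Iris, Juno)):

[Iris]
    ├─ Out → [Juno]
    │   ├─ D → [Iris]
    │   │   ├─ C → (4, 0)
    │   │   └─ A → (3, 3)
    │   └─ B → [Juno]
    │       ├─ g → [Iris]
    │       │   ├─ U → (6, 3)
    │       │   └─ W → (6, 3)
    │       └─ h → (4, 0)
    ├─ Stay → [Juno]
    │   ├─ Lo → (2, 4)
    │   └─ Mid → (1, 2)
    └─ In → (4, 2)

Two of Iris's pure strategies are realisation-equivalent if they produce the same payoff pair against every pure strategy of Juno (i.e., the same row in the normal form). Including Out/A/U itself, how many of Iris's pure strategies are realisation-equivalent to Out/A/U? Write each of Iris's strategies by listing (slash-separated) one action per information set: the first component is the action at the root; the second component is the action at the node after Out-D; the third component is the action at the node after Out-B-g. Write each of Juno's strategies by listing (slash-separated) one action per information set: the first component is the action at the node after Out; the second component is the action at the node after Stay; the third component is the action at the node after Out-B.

2

Row for Out/A/U (columns D/Lo/g, D/Lo/h, D/Mid/g, D/Mid/h, B/Lo/g, B/Lo/h, B/Mid/g, B/Mid/h): (3,3) (3,3) (3,3) (3,3) (6,3) (4,0) (6,3) (4,0).
Every one of Iris's information sets is on the play path for some reply by Juno when Iris follows Out/A/U.
Even so, Out/A/W happens to produce the same payoff in every column — so 2 strategies share this row.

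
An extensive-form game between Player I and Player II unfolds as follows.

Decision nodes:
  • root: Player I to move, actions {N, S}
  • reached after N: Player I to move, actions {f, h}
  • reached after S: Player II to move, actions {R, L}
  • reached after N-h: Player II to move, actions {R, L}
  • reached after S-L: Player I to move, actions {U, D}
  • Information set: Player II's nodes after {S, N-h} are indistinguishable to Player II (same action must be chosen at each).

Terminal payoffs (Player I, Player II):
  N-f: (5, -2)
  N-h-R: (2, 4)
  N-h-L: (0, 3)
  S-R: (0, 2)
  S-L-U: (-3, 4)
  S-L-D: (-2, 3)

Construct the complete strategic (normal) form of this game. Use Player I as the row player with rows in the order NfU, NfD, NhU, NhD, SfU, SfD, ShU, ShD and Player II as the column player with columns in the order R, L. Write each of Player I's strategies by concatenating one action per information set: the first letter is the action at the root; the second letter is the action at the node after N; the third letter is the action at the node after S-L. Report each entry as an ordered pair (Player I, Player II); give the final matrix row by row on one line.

Row NfU: R→(5,-2), L→(5,-2)
Row NfD: R→(5,-2), L→(5,-2)
Row NhU: R→(2,4), L→(0,3)
Row NhD: R→(2,4), L→(0,3)
Row SfU: R→(0,2), L→(-3,4)
Row SfD: R→(0,2), L→(-2,3)
Row ShU: R→(0,2), L→(-3,4)
Row ShD: R→(0,2), L→(-2,3)

NfU: (5,-2) (5,-2) | NfD: (5,-2) (5,-2) | NhU: (2,4) (0,3) | NhD: (2,4) (0,3) | SfU: (0,2) (-3,4) | SfD: (0,2) (-2,3) | ShU: (0,2) (-3,4) | ShD: (0,2) (-2,3)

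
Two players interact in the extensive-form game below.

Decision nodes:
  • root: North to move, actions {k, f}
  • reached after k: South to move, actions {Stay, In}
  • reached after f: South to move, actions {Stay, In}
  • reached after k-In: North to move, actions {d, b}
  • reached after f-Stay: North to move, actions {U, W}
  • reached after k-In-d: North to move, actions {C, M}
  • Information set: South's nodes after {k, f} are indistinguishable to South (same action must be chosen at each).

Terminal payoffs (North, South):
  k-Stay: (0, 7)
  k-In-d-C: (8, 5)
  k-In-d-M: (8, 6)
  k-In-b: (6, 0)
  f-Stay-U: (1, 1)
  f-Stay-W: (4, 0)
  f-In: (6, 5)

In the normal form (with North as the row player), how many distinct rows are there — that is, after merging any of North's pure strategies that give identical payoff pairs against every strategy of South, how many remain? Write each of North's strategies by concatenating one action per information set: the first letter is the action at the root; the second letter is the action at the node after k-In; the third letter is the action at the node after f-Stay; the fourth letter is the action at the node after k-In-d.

North has 16 pure strategies: kdUC, kdUM, kdWC, kdWM, kbUC, kbUM, kbWC, kbWM, fdUC, fdUM, fdWC, fdWM, fbUC, fbUM, fbWC, fbWM. Columns: Stay, In.
{kdUC, kdWC} → row (0,7) (8,5)
{kdUM, kdWM} → row (0,7) (8,6)
{kbUC, kbUM, kbWC, kbWM} → row (0,7) (6,0)
{fdUC, fdUM, fbUC, fbUM} → row (1,1) (6,5)
{fdWC, fdWM, fbWC, fbWM} → row (4,0) (6,5)
That's 5 distinct rows out of 16 strategies.

5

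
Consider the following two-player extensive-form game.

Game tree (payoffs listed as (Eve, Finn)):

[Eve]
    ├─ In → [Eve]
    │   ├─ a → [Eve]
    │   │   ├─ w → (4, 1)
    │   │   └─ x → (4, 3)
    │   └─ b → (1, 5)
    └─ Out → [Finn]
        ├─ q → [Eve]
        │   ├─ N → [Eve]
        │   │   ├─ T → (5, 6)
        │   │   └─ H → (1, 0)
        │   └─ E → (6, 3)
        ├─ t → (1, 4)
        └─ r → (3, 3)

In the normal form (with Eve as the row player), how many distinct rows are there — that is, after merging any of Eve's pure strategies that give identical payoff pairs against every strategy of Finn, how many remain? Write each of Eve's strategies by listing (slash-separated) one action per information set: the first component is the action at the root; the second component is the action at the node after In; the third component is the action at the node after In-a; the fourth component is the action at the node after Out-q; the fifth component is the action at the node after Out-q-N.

6

Eve has 32 pure strategies: In/a/w/N/T, In/a/w/N/H, In/a/w/E/T, In/a/w/E/H, In/a/x/N/T, In/a/x/N/H, In/a/x/E/T, In/a/x/E/H, In/b/w/N/T, In/b/w/N/H, In/b/w/E/T, In/b/w/E/H, In/b/x/N/T, In/b/x/N/H, In/b/x/E/T, In/b/x/E/H, Out/a/w/N/T, Out/a/w/N/H, Out/a/w/E/T, Out/a/w/E/H, Out/a/x/N/T, Out/a/x/N/H, Out/a/x/E/T, Out/a/x/E/H, Out/b/w/N/T, Out/b/w/N/H, Out/b/w/E/T, Out/b/w/E/H, Out/b/x/N/T, Out/b/x/N/H, Out/b/x/E/T, Out/b/x/E/H. Columns: q, t, r.
{In/a/w/N/T, In/a/w/N/H, In/a/w/E/T, In/a/w/E/H} → row (4,1) (4,1) (4,1)
{In/a/x/N/T, In/a/x/N/H, In/a/x/E/T, In/a/x/E/H} → row (4,3) (4,3) (4,3)
{In/b/w/N/T, In/b/w/N/H, In/b/w/E/T, In/b/w/E/H, In/b/x/N/T, In/b/x/N/H, In/b/x/E/T, In/b/x/E/H} → row (1,5) (1,5) (1,5)
{Out/a/w/N/T, Out/a/x/N/T, Out/b/w/N/T, Out/b/x/N/T} → row (5,6) (1,4) (3,3)
{Out/a/w/N/H, Out/a/x/N/H, Out/b/w/N/H, Out/b/x/N/H} → row (1,0) (1,4) (3,3)
{Out/a/w/E/T, Out/a/w/E/H, Out/a/x/E/T, Out/a/x/E/H, Out/b/w/E/T, Out/b/w/E/H, Out/b/x/E/T, Out/b/x/E/H} → row (6,3) (1,4) (3,3)
That's 6 distinct rows out of 32 strategies.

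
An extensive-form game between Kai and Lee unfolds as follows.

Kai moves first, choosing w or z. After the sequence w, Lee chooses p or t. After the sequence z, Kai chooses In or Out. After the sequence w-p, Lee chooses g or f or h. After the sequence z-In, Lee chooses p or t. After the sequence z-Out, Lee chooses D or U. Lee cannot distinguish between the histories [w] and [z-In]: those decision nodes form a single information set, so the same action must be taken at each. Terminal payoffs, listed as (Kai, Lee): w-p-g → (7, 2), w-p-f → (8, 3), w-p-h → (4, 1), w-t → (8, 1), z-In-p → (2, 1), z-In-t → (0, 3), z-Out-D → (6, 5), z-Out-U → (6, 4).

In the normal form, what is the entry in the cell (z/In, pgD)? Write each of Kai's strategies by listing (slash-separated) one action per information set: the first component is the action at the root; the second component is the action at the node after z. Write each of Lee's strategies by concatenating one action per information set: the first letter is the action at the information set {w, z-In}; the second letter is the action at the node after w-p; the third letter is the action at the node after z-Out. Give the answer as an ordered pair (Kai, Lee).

Trace the play path from the root:
  Kai plays z
  Kai plays In at [z]
  Lee plays p at [z-In]
→ terminal payoff (2, 1).
(Lee's choice at the node after w-p is never reached on this path, so it doesn't affect the outcome.)

(2, 1)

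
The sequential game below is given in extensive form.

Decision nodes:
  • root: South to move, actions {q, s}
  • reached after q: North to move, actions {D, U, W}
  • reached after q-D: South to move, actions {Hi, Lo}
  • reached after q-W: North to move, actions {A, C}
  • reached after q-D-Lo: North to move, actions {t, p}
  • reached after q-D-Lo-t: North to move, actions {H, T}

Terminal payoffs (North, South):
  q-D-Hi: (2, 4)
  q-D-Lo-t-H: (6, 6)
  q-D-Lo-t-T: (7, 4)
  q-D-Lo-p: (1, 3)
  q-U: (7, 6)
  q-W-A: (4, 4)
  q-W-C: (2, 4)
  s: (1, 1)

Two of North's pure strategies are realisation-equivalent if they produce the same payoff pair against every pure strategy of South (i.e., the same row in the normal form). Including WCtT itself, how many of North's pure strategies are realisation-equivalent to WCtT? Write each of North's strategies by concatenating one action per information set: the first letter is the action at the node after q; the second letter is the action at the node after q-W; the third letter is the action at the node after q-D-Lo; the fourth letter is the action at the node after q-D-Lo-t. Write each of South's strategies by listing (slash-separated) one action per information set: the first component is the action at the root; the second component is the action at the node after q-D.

Row for WCtT (columns q/Hi, q/Lo, s/Hi, s/Lo): (2,4) (2,4) (1,1) (1,1).
Under WCtT, North's choice at the node after q-D-Lo and at the node after q-D-Lo-t can never be reached regardless of what South does, so varying those choices leaves every outcome unchanged.
Holding the reachable choices fixed and varying the unreachable ones freely already gives 2 × 2 = 4 equivalent strategies.
No other strategy reproduces this row, so those 4 are the full class: WCtH, WCtT, WCpH, WCpT.

4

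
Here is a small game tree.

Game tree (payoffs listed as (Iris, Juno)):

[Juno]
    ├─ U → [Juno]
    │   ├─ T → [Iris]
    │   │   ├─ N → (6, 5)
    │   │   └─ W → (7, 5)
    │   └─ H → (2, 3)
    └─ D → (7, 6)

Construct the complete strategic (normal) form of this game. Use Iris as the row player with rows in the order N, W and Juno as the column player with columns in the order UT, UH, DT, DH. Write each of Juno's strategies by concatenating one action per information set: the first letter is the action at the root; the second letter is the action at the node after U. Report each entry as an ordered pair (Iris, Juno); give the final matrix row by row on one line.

Row N: UT→(6,5), UH→(2,3), DT→(7,6), DH→(7,6)
Row W: UT→(7,5), UH→(2,3), DT→(7,6), DH→(7,6)

N: (6,5) (2,3) (7,6) (7,6) | W: (7,5) (2,3) (7,6) (7,6)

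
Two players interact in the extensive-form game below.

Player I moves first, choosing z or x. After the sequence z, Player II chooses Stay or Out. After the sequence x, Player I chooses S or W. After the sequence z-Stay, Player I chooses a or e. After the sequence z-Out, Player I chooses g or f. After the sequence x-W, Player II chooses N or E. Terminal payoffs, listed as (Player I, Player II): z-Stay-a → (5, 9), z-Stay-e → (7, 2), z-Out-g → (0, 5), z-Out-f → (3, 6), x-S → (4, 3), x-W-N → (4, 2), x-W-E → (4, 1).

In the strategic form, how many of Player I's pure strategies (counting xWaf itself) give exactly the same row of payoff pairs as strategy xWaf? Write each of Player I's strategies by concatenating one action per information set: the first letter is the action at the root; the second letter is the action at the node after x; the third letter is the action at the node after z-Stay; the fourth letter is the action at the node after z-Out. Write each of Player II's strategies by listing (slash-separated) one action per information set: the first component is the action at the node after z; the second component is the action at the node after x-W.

4

Row for xWaf (columns Stay/N, Stay/E, Out/N, Out/E): (4,2) (4,1) (4,2) (4,1).
Under xWaf, Player I's choice at the node after z-Stay and at the node after z-Out can never be reached regardless of what Player II does, so varying those choices leaves every outcome unchanged.
Holding the reachable choices fixed and varying the unreachable ones freely already gives 2 × 2 = 4 equivalent strategies.
No other strategy reproduces this row, so those 4 are the full class: xWag, xWaf, xWeg, xWef.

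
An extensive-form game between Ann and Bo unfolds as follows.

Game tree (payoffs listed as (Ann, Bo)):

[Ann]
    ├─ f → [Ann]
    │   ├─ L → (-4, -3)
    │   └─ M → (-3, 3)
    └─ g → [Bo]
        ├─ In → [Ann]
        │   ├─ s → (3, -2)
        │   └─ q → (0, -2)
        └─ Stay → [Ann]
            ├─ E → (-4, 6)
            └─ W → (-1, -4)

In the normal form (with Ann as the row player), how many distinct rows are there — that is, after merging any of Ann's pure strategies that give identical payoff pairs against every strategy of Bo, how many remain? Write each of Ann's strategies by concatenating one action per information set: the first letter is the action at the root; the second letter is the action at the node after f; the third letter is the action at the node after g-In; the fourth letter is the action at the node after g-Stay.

6

Ann has 16 pure strategies: fLsE, fLsW, fLqE, fLqW, fMsE, fMsW, fMqE, fMqW, gLsE, gLsW, gLqE, gLqW, gMsE, gMsW, gMqE, gMqW. Columns: In, Stay.
{fLsE, fLsW, fLqE, fLqW} → row (-4,-3) (-4,-3)
{fMsE, fMsW, fMqE, fMqW} → row (-3,3) (-3,3)
{gLsE, gMsE} → row (3,-2) (-4,6)
{gLsW, gMsW} → row (3,-2) (-1,-4)
{gLqE, gMqE} → row (0,-2) (-4,6)
{gLqW, gMqW} → row (0,-2) (-1,-4)
That's 6 distinct rows out of 16 strategies.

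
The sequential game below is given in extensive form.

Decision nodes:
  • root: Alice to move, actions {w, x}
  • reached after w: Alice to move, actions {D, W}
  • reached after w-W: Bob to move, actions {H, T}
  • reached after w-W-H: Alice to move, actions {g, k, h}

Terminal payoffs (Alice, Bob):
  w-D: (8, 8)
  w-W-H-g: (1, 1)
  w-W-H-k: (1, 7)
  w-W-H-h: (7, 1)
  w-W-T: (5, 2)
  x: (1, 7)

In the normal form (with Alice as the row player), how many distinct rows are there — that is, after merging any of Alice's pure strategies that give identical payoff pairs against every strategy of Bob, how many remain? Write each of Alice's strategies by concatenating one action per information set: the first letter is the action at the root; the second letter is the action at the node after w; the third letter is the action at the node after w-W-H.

5

Alice has 12 pure strategies: wDg, wDk, wDh, wWg, wWk, wWh, xDg, xDk, xDh, xWg, xWk, xWh. Columns: H, T.
{wDg, wDk, wDh} → row (8,8) (8,8)
{wWg} → row (1,1) (5,2)
{wWk} → row (1,7) (5,2)
{wWh} → row (7,1) (5,2)
{xDg, xDk, xDh, xWg, xWk, xWh} → row (1,7) (1,7)
That's 5 distinct rows out of 12 strategies.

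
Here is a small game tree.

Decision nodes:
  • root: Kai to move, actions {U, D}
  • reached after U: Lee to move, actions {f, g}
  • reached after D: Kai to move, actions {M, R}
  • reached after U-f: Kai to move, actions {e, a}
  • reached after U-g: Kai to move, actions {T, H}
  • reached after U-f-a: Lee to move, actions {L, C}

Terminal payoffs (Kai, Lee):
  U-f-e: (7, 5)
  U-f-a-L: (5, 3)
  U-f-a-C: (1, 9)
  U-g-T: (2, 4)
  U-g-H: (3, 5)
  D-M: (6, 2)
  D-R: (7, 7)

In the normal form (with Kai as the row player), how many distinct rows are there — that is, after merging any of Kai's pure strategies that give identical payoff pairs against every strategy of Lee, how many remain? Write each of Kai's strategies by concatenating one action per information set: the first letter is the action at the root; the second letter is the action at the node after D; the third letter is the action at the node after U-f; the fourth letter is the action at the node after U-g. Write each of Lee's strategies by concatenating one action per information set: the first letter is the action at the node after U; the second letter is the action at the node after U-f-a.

Kai has 16 pure strategies: UMeT, UMeH, UMaT, UMaH, UReT, UReH, URaT, URaH, DMeT, DMeH, DMaT, DMaH, DReT, DReH, DRaT, DRaH. Columns: fL, fC, gL, gC.
{UMeT, UReT} → row (7,5) (7,5) (2,4) (2,4)
{UMeH, UReH} → row (7,5) (7,5) (3,5) (3,5)
{UMaT, URaT} → row (5,3) (1,9) (2,4) (2,4)
{UMaH, URaH} → row (5,3) (1,9) (3,5) (3,5)
{DMeT, DMeH, DMaT, DMaH} → row (6,2) (6,2) (6,2) (6,2)
{DReT, DReH, DRaT, DRaH} → row (7,7) (7,7) (7,7) (7,7)
That's 6 distinct rows out of 16 strategies.

6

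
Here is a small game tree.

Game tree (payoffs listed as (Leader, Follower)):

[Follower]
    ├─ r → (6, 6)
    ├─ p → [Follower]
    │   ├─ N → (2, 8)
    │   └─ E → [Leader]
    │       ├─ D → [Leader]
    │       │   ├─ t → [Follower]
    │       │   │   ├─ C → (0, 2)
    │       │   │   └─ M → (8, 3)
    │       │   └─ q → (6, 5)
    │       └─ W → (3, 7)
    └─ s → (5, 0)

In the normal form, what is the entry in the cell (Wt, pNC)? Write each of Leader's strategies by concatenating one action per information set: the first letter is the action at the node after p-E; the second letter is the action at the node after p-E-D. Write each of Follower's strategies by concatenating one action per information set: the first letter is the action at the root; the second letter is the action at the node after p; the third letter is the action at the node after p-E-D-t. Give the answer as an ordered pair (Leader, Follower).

(2, 8)

Trace the play path from the root:
  Follower plays p
  Follower plays N at [p]
→ terminal payoff (2, 8).
(Leader's choice at the node after p-E is never reached on this path, so it doesn't affect the outcome.)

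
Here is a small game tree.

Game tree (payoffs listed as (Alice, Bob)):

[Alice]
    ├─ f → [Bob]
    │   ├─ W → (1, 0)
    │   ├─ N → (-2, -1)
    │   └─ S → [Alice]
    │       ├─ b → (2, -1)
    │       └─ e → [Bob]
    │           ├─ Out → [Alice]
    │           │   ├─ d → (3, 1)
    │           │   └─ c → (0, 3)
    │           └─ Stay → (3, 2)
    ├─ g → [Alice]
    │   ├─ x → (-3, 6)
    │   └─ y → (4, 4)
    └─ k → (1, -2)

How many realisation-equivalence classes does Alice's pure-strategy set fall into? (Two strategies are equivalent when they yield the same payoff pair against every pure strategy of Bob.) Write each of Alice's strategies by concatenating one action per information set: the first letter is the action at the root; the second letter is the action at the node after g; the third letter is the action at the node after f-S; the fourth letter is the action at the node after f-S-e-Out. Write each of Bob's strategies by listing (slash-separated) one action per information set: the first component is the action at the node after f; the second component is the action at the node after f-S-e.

Alice has 24 pure strategies: fxbd, fxbc, fxed, fxec, fybd, fybc, fyed, fyec, gxbd, gxbc, gxed, gxec, gybd, gybc, gyed, gyec, kxbd, kxbc, kxed, kxec, kybd, kybc, kyed, kyec. Columns: W/Out, W/Stay, N/Out, N/Stay, S/Out, S/Stay.
{fxbd, fxbc, fybd, fybc} → row (1,0) (1,0) (-2,-1) (-2,-1) (2,-1) (2,-1)
{fxed, fyed} → row (1,0) (1,0) (-2,-1) (-2,-1) (3,1) (3,2)
{fxec, fyec} → row (1,0) (1,0) (-2,-1) (-2,-1) (0,3) (3,2)
{gxbd, gxbc, gxed, gxec} → row (-3,6) (-3,6) (-3,6) (-3,6) (-3,6) (-3,6)
{gybd, gybc, gyed, gyec} → row (4,4) (4,4) (4,4) (4,4) (4,4) (4,4)
{kxbd, kxbc, kxed, kxec, kybd, kybc, kyed, kyec} → row (1,-2) (1,-2) (1,-2) (1,-2) (1,-2) (1,-2)
That's 6 distinct rows out of 24 strategies.

6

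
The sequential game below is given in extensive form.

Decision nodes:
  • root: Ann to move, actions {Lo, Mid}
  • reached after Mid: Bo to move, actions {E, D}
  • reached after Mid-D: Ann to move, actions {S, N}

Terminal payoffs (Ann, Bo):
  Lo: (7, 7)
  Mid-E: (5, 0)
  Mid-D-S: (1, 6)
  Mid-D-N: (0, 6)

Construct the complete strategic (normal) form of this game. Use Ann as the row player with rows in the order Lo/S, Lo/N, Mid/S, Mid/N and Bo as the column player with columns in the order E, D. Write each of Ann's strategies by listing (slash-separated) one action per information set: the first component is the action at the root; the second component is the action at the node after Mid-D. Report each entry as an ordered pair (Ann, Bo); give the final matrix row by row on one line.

             E        D
 Lo/S    (7,7)    (7,7)
 Lo/N    (7,7)    (7,7)
Mid/S    (5,0)    (1,6)
Mid/N    (5,0)    (0,6)

Lo/S: (7,7) (7,7) | Lo/N: (7,7) (7,7) | Mid/S: (5,0) (1,6) | Mid/N: (5,0) (0,6)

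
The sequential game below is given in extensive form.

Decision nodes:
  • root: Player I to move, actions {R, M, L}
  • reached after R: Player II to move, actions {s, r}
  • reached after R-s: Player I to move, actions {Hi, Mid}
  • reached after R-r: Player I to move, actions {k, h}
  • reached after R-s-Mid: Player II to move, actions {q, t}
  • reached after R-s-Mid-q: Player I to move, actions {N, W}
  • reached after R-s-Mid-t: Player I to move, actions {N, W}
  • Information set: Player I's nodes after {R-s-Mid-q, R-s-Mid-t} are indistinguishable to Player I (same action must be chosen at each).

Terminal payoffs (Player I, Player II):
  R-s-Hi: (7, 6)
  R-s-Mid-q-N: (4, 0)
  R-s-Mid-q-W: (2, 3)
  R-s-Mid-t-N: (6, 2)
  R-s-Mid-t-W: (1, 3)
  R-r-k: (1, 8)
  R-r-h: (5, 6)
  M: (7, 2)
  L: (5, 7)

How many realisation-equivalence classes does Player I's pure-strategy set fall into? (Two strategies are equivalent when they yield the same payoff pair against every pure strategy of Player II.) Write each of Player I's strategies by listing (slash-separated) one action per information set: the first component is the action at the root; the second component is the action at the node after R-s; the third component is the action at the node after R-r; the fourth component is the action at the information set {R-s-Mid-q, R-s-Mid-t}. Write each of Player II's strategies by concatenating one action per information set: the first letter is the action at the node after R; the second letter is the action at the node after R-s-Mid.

Player I has 24 pure strategies: R/Hi/k/N, R/Hi/k/W, R/Hi/h/N, R/Hi/h/W, R/Mid/k/N, R/Mid/k/W, R/Mid/h/N, R/Mid/h/W, M/Hi/k/N, M/Hi/k/W, M/Hi/h/N, M/Hi/h/W, M/Mid/k/N, M/Mid/k/W, M/Mid/h/N, M/Mid/h/W, L/Hi/k/N, L/Hi/k/W, L/Hi/h/N, L/Hi/h/W, L/Mid/k/N, L/Mid/k/W, L/Mid/h/N, L/Mid/h/W. Columns: sq, st, rq, rt.
{R/Hi/k/N, R/Hi/k/W} → row (7,6) (7,6) (1,8) (1,8)
{R/Hi/h/N, R/Hi/h/W} → row (7,6) (7,6) (5,6) (5,6)
{R/Mid/k/N} → row (4,0) (6,2) (1,8) (1,8)
{R/Mid/k/W} → row (2,3) (1,3) (1,8) (1,8)
{R/Mid/h/N} → row (4,0) (6,2) (5,6) (5,6)
{R/Mid/h/W} → row (2,3) (1,3) (5,6) (5,6)
{M/Hi/k/N, M/Hi/k/W, M/Hi/h/N, M/Hi/h/W, M/Mid/k/N, M/Mid/k/W, M/Mid/h/N, M/Mid/h/W} → row (7,2) (7,2) (7,2) (7,2)
{L/Hi/k/N, L/Hi/k/W, L/Hi/h/N, L/Hi/h/W, L/Mid/k/N, L/Mid/k/W, L/Mid/h/N, L/Mid/h/W} → row (5,7) (5,7) (5,7) (5,7)
That's 8 distinct rows out of 24 strategies.

8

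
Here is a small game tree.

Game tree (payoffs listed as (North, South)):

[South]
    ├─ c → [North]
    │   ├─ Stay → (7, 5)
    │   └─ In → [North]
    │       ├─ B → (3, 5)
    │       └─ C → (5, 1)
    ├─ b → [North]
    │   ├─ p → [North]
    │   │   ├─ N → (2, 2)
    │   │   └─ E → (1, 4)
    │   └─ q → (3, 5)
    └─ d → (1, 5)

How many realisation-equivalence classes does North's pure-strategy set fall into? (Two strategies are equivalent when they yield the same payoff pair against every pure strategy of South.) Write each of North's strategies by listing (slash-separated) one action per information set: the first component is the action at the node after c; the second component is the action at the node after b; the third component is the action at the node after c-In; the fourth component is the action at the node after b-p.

9

North has 16 pure strategies: Stay/p/B/N, Stay/p/B/E, Stay/p/C/N, Stay/p/C/E, Stay/q/B/N, Stay/q/B/E, Stay/q/C/N, Stay/q/C/E, In/p/B/N, In/p/B/E, In/p/C/N, In/p/C/E, In/q/B/N, In/q/B/E, In/q/C/N, In/q/C/E. Columns: c, b, d.
{Stay/p/B/N, Stay/p/C/N} → row (7,5) (2,2) (1,5)
{Stay/p/B/E, Stay/p/C/E} → row (7,5) (1,4) (1,5)
{Stay/q/B/N, Stay/q/B/E, Stay/q/C/N, Stay/q/C/E} → row (7,5) (3,5) (1,5)
{In/p/B/N} → row (3,5) (2,2) (1,5)
{In/p/B/E} → row (3,5) (1,4) (1,5)
{In/p/C/N} → row (5,1) (2,2) (1,5)
{In/p/C/E} → row (5,1) (1,4) (1,5)
{In/q/B/N, In/q/B/E} → row (3,5) (3,5) (1,5)
{In/q/C/N, In/q/C/E} → row (5,1) (3,5) (1,5)
That's 9 distinct rows out of 16 strategies.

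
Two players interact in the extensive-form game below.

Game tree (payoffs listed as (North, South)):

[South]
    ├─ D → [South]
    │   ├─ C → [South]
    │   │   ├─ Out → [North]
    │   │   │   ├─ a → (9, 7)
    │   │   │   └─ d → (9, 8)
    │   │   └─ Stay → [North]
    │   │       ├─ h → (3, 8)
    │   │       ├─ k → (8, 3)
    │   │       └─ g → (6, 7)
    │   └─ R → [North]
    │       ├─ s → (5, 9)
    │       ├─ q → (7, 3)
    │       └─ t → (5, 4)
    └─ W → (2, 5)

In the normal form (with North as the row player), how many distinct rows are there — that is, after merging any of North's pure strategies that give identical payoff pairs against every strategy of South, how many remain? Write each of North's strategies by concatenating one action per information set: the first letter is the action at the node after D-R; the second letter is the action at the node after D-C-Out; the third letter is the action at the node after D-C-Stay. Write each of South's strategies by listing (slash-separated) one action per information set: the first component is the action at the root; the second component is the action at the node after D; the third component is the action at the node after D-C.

18

North has 18 pure strategies: sah, sak, sag, sdh, sdk, sdg, qah, qak, qag, qdh, qdk, qdg, tah, tak, tag, tdh, tdk, tdg. Columns: D/C/Out, D/C/Stay, D/R/Out, D/R/Stay, W/C/Out, W/C/Stay, W/R/Out, W/R/Stay.
{sah} → row (9,7) (3,8) (5,9) (5,9) (2,5) (2,5) (2,5) (2,5)
{sak} → row (9,7) (8,3) (5,9) (5,9) (2,5) (2,5) (2,5) (2,5)
{sag} → row (9,7) (6,7) (5,9) (5,9) (2,5) (2,5) (2,5) (2,5)
{sdh} → row (9,8) (3,8) (5,9) (5,9) (2,5) (2,5) (2,5) (2,5)
{sdk} → row (9,8) (8,3) (5,9) (5,9) (2,5) (2,5) (2,5) (2,5)
{sdg} → row (9,8) (6,7) (5,9) (5,9) (2,5) (2,5) (2,5) (2,5)
{qah} → row (9,7) (3,8) (7,3) (7,3) (2,5) (2,5) (2,5) (2,5)
{qak} → row (9,7) (8,3) (7,3) (7,3) (2,5) (2,5) (2,5) (2,5)
{qag} → row (9,7) (6,7) (7,3) (7,3) (2,5) (2,5) (2,5) (2,5)
{qdh} → row (9,8) (3,8) (7,3) (7,3) (2,5) (2,5) (2,5) (2,5)
{qdk} → row (9,8) (8,3) (7,3) (7,3) (2,5) (2,5) (2,5) (2,5)
{qdg} → row (9,8) (6,7) (7,3) (7,3) (2,5) (2,5) (2,5) (2,5)
{tah} → row (9,7) (3,8) (5,4) (5,4) (2,5) (2,5) (2,5) (2,5)
{tak} → row (9,7) (8,3) (5,4) (5,4) (2,5) (2,5) (2,5) (2,5)
{tag} → row (9,7) (6,7) (5,4) (5,4) (2,5) (2,5) (2,5) (2,5)
{tdh} → row (9,8) (3,8) (5,4) (5,4) (2,5) (2,5) (2,5) (2,5)
{tdk} → row (9,8) (8,3) (5,4) (5,4) (2,5) (2,5) (2,5) (2,5)
{tdg} → row (9,8) (6,7) (5,4) (5,4) (2,5) (2,5) (2,5) (2,5)
That's 18 distinct rows out of 18 strategies.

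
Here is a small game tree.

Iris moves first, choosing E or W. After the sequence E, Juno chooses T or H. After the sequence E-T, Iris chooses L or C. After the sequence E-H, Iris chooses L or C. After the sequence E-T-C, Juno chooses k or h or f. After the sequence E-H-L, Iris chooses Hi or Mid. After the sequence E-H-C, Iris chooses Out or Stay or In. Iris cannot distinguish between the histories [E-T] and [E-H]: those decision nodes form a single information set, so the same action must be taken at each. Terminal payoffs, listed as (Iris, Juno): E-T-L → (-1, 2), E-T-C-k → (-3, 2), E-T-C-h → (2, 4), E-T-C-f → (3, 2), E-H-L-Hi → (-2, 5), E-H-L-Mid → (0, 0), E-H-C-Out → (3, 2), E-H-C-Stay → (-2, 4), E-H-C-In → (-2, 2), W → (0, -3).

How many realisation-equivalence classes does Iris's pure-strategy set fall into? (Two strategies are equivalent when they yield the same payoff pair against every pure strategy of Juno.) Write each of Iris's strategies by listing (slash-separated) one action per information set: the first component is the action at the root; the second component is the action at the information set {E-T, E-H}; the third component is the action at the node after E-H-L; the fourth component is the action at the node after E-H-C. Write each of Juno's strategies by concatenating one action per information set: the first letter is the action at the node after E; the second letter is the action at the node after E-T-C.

6

Iris has 24 pure strategies: E/L/Hi/Out, E/L/Hi/Stay, E/L/Hi/In, E/L/Mid/Out, E/L/Mid/Stay, E/L/Mid/In, E/C/Hi/Out, E/C/Hi/Stay, E/C/Hi/In, E/C/Mid/Out, E/C/Mid/Stay, E/C/Mid/In, W/L/Hi/Out, W/L/Hi/Stay, W/L/Hi/In, W/L/Mid/Out, W/L/Mid/Stay, W/L/Mid/In, W/C/Hi/Out, W/C/Hi/Stay, W/C/Hi/In, W/C/Mid/Out, W/C/Mid/Stay, W/C/Mid/In. Columns: Tk, Th, Tf, Hk, Hh, Hf.
{E/L/Hi/Out, E/L/Hi/Stay, E/L/Hi/In} → row (-1,2) (-1,2) (-1,2) (-2,5) (-2,5) (-2,5)
{E/L/Mid/Out, E/L/Mid/Stay, E/L/Mid/In} → row (-1,2) (-1,2) (-1,2) (0,0) (0,0) (0,0)
{E/C/Hi/Out, E/C/Mid/Out} → row (-3,2) (2,4) (3,2) (3,2) (3,2) (3,2)
{E/C/Hi/Stay, E/C/Mid/Stay} → row (-3,2) (2,4) (3,2) (-2,4) (-2,4) (-2,4)
{E/C/Hi/In, E/C/Mid/In} → row (-3,2) (2,4) (3,2) (-2,2) (-2,2) (-2,2)
{W/L/Hi/Out, W/L/Hi/Stay, W/L/Hi/In, W/L/Mid/Out, W/L/Mid/Stay, W/L/Mid/In, W/C/Hi/Out, W/C/Hi/Stay, W/C/Hi/In, W/C/Mid/Out, W/C/Mid/Stay, W/C/Mid/In} → row (0,-3) (0,-3) (0,-3) (0,-3) (0,-3) (0,-3)
That's 6 distinct rows out of 24 strategies.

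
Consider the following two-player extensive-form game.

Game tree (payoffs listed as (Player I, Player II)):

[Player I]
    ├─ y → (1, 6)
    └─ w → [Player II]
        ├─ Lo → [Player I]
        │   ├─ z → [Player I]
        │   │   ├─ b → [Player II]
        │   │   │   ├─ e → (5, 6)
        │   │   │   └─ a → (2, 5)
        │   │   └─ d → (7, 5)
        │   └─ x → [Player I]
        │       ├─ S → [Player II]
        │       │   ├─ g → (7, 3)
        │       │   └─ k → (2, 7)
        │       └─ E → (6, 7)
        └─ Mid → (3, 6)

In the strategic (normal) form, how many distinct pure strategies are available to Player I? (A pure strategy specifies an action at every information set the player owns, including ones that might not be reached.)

16

Player I owns the root with actions {y, w} — two choices.
Player I owns the node after w-Lo with actions {z, x} — two choices.
Player I owns the node after w-Lo-z with actions {b, d} — two choices.
Player I owns the node after w-Lo-x with actions {S, E} — two choices.
A pure strategy fixes one action at each information set independently, so the count is the product 2 × 2 × 2 × 2 = 16.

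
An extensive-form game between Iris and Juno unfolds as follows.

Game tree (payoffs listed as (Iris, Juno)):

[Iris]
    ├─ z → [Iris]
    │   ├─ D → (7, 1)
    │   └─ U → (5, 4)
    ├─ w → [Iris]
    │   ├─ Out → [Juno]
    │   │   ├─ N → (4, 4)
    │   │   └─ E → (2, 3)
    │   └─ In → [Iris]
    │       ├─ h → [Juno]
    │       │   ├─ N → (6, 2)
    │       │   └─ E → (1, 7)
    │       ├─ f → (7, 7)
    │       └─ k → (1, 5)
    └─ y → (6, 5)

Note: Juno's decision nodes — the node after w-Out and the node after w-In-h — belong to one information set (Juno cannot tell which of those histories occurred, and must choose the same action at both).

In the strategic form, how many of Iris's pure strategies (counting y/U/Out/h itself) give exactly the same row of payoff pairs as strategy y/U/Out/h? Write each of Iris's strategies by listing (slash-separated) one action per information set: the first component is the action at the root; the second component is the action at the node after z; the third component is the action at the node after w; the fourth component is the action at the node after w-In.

12

Row for y/U/Out/h (columns N, E): (6,5) (6,5).
Under y/U/Out/h, Iris's choice at the node after z and at the node after w and at the node after w-In can never be reached regardless of what Juno does, so varying those choices leaves every outcome unchanged.
Holding the reachable choices fixed and varying the unreachable ones freely already gives 2 × 2 × 3 = 12 equivalent strategies.
No other strategy reproduces this row, so those 12 are the full class: y/D/Out/h, y/D/Out/f, y/D/Out/k, y/D/In/h, y/D/In/f, y/D/In/k, y/U/Out/h, y/U/Out/f, y/U/Out/k, y/U/In/h, y/U/In/f, y/U/In/k.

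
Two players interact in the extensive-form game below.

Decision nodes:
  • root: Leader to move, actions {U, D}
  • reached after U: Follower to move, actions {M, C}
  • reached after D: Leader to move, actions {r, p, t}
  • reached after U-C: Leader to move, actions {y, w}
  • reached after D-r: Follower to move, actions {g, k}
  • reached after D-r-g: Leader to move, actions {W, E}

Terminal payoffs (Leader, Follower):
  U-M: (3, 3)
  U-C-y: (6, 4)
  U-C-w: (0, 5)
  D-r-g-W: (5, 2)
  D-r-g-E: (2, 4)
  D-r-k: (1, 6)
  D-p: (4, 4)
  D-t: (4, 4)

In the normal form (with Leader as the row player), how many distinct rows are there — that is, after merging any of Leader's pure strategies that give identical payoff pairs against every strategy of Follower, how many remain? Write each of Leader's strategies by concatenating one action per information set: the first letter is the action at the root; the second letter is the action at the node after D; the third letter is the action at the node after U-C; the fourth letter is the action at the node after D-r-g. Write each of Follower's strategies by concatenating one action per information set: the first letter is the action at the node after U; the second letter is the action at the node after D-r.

Leader has 24 pure strategies: UryW, UryE, UrwW, UrwE, UpyW, UpyE, UpwW, UpwE, UtyW, UtyE, UtwW, UtwE, DryW, DryE, DrwW, DrwE, DpyW, DpyE, DpwW, DpwE, DtyW, DtyE, DtwW, DtwE. Columns: Mg, Mk, Cg, Ck.
{UryW, UryE, UpyW, UpyE, UtyW, UtyE} → row (3,3) (3,3) (6,4) (6,4)
{UrwW, UrwE, UpwW, UpwE, UtwW, UtwE} → row (3,3) (3,3) (0,5) (0,5)
{DryW, DrwW} → row (5,2) (1,6) (5,2) (1,6)
{DryE, DrwE} → row (2,4) (1,6) (2,4) (1,6)
{DpyW, DpyE, DpwW, DpwE, DtyW, DtyE, DtwW, DtwE} → row (4,4) (4,4) (4,4) (4,4)
That's 5 distinct rows out of 24 strategies.

5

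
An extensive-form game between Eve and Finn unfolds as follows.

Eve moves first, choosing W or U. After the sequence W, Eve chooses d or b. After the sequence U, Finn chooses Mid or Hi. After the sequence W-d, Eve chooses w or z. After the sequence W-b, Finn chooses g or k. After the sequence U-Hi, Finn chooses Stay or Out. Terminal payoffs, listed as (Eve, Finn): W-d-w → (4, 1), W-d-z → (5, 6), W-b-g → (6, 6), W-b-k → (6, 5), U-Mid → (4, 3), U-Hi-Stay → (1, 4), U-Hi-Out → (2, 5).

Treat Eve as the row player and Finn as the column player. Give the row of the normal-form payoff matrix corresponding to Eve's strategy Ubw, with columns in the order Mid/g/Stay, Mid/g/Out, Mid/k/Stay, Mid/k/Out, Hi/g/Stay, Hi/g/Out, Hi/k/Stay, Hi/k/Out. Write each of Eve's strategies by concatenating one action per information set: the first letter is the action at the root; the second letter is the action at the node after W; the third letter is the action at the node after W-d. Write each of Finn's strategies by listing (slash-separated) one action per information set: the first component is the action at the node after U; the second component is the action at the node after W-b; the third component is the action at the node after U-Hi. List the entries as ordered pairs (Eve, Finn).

(4,3) (4,3) (4,3) (4,3) (1,4) (2,5) (1,4) (2,5)

vs Mid/g/Stay: Eve plays U → Finn plays Mid at [U] → (4, 3)
vs Mid/g/Out: Eve plays U → Finn plays Mid at [U] → (4, 3)
vs Mid/k/Stay: Eve plays U → Finn plays Mid at [U] → (4, 3)
vs Mid/k/Out: Eve plays U → Finn plays Mid at [U] → (4, 3)
vs Hi/g/Stay: Eve plays U → Finn plays Hi at [U] → Finn plays Stay at [U-Hi] → (1, 4)
vs Hi/g/Out: Eve plays U → Finn plays Hi at [U] → Finn plays Out at [U-Hi] → (2, 5)
vs Hi/k/Stay: Eve plays U → Finn plays Hi at [U] → Finn plays Stay at [U-Hi] → (1, 4)
vs Hi/k/Out: Eve plays U → Finn plays Hi at [U] → Finn plays Out at [U-Hi] → (2, 5)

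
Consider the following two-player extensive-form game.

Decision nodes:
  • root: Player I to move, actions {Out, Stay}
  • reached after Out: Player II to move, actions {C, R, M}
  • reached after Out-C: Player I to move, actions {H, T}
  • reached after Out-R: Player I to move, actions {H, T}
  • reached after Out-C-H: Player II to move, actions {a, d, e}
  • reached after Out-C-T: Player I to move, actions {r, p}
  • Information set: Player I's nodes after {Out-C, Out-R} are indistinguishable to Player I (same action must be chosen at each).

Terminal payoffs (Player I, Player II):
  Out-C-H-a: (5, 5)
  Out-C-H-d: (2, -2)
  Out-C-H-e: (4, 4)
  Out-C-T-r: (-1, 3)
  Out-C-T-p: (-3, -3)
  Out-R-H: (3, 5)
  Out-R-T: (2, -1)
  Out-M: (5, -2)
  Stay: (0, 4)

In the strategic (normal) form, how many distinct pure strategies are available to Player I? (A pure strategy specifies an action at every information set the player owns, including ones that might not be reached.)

8

Player I owns the root with actions {Out, Stay} — two choices.
Player I owns the information set {Out-C, Out-R} with actions {H, T} — two choices.
Player I owns the node after Out-C-T with actions {r, p} — two choices.
A pure strategy fixes one action at each information set independently, so the count is the product 2 × 2 × 2 = 8.
(For reference, Player II has 9 pure strategies, giving a 8×9 normal-form matrix.)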